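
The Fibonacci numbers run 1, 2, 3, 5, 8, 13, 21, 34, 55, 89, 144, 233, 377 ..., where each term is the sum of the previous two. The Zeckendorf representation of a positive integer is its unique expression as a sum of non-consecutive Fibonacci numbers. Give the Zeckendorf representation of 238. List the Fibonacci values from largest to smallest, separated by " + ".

take 233 (≤ 238); 238 − 233 = 5
take 5 (≤ 5); 5 − 5 = 0
So 238 = 233 + 5, with no two terms consecutive in the sequence.

233 + 5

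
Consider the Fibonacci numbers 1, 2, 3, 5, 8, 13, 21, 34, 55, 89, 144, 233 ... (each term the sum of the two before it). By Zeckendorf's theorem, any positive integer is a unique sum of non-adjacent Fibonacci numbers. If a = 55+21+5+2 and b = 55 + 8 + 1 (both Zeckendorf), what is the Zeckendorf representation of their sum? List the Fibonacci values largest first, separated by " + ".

144 + 3

The two numbers are 83 and 64, so their sum is 147.
147 − 144 = 3
3 − 3 = 0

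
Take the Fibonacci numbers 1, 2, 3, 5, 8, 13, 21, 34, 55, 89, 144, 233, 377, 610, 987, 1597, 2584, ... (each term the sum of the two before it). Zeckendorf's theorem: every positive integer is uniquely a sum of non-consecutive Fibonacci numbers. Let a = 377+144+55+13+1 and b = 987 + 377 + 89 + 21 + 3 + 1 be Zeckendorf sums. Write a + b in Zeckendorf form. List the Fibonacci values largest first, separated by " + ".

The two numbers are 590 and 1478, so their sum is 2068.
1597 ≤ 2068 < 2584, so take 1597; remainder 471
377 ≤ 471 < 610, so take 377; remainder 94
89 ≤ 94 < 144, so take 89; remainder 5
5 ≤ 5 < 8, so take 5; remainder 0

1597 + 377 + 89 + 5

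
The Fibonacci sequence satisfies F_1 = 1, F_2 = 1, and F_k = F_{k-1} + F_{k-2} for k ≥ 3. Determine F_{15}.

610

Iterating the recurrence up to F_{9} = 34 and F_{8} = 21:
F_{10} = F_{9} + F_{8} = 34 + 21 = 55
F_{11} = F_{10} + F_{9} = 55 + 34 = 89
F_{12} = F_{11} + F_{10} = 89 + 55 = 144
F_{13} = F_{12} + F_{11} = 144 + 89 = 233
F_{14} = F_{13} + F_{12} = 233 + 144 = 377
F_{15} = F_{14} + F_{13} = 377 + 233 = 610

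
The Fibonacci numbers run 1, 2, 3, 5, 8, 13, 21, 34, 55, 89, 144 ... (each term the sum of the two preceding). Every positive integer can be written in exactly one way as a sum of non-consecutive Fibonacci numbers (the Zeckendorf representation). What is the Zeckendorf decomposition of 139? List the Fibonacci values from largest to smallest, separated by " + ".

89 + 34 + 13 + 3

largest Fibonacci ≤ 139 is 89; 139 − 89 = 50
largest Fibonacci ≤ 50 is 34; 50 − 34 = 16
largest Fibonacci ≤ 16 is 13; 16 − 13 = 3
largest Fibonacci ≤ 3 is 3; 3 − 3 = 0
So 139 = 89 + 34 + 13 + 3, with no two terms consecutive in the sequence.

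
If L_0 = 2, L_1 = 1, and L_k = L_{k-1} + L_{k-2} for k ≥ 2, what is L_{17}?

Iterating the recurrence up to L_{9} = 76 and L_{8} = 47:
L_{10} = L_{9} + L_{8} = 76 + 47 = 123
L_{11} = L_{10} + L_{9} = 123 + 76 = 199
L_{12} = L_{11} + L_{10} = 199 + 123 = 322
L_{13} = L_{12} + L_{11} = 322 + 199 = 521
L_{14} = L_{13} + L_{12} = 521 + 322 = 843
L_{15} = L_{14} + L_{13} = 843 + 521 = 1364
L_{16} = L_{15} + L_{14} = 1364 + 843 = 2207
L_{17} = L_{16} + L_{15} = 2207 + 1364 = 3571

3571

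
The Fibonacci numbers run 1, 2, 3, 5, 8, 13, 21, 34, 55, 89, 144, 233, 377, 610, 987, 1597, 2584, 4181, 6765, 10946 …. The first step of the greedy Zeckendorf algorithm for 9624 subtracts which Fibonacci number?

6765 ≤ 9624 < 10946, so the largest Fibonacci number not exceeding 9624 is 6765.

6765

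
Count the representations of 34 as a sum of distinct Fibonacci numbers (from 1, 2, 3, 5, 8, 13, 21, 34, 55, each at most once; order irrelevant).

34 = 34 = 21+13 = 21+8+5 = 21+8+3+2 — 4 representations.

4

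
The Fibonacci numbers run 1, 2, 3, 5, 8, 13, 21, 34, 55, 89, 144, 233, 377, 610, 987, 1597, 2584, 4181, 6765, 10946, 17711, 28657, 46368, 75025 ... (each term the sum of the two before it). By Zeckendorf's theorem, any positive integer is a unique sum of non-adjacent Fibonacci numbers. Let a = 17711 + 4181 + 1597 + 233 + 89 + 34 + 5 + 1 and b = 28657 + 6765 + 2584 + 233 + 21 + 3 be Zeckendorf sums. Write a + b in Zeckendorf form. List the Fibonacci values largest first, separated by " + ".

The two numbers are 23851 and 38263, so their sum is 62114.
Greedy algorithm:
take 46368 (≤ 62114); 62114 − 46368 = 15746
take 10946 (≤ 15746); 15746 − 10946 = 4800
take 4181 (≤ 4800); 4800 − 4181 = 619
take 610 (≤ 619); 619 − 610 = 9
take 8 (≤ 9); 9 − 8 = 1
take 1 (≤ 1); 1 − 1 = 0

46368 + 10946 + 4181 + 610 + 8 + 1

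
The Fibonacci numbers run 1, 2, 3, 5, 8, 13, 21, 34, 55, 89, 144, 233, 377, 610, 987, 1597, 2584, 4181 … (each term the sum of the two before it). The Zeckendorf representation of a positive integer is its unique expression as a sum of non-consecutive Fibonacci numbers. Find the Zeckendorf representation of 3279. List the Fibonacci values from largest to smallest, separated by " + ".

take 2584 (≤ 3279); 3279 − 2584 = 695
take 610 (≤ 695); 695 − 610 = 85
take 55 (≤ 85); 85 − 55 = 30
take 21 (≤ 30); 30 − 21 = 9
take 8 (≤ 9); 9 − 8 = 1
take 1 (≤ 1); 1 − 1 = 0
So 3279 = 2584 + 610 + 55 + 21 + 8 + 1, with no two terms consecutive in the sequence.

2584 + 610 + 55 + 21 + 8 + 1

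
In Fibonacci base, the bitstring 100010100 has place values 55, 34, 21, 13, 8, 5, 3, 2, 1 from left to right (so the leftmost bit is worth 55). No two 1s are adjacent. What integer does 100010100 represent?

Summing the place values of the 1 bits: 55 + 8 + 3 = 66.

66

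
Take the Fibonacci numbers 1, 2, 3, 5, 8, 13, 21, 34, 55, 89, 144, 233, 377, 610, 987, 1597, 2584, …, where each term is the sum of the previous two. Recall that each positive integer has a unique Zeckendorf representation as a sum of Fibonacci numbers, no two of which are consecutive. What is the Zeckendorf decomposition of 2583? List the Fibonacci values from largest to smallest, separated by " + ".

1597 + 610 + 233 + 89 + 34 + 13 + 5 + 2

2583: greatest Fibonacci not exceeding it is 1597, leaving 986
986: greatest Fibonacci not exceeding it is 610, leaving 376
376: greatest Fibonacci not exceeding it is 233, leaving 143
143: greatest Fibonacci not exceeding it is 89, leaving 54
54: greatest Fibonacci not exceeding it is 34, leaving 20
20: greatest Fibonacci not exceeding it is 13, leaving 7
7: greatest Fibonacci not exceeding it is 5, leaving 2
2: greatest Fibonacci not exceeding it is 2, leaving 0
So 2583 = 1597 + 610 + 233 + 89 + 34 + 13 + 5 + 2, with no two terms consecutive in the sequence.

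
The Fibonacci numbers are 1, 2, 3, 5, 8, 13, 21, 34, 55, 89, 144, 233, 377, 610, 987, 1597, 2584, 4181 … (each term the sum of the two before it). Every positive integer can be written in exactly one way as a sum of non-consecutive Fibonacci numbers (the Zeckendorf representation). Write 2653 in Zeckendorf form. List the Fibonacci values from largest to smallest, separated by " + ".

2584 ≤ 2653 < 4181, so take 2584; remainder 69
55 ≤ 69 < 89, so take 55; remainder 14
13 ≤ 14 < 21, so take 13; remainder 1
1 ≤ 1 < 2, so take 1; remainder 0
So 2653 = 2584 + 55 + 13 + 1, with no two terms consecutive in the sequence.

2584 + 55 + 13 + 1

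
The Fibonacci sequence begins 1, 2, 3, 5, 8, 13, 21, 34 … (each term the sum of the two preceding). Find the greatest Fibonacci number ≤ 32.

21

21 ≤ 32 < 34, so the largest Fibonacci number not exceeding 32 is 21.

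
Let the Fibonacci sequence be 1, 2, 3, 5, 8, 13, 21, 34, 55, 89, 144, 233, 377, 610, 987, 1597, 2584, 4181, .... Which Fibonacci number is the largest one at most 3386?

2584

2584 ≤ 3386 < 4181, so the largest Fibonacci number not exceeding 3386 is 2584.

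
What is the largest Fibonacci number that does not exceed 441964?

317811

317811 ≤ 441964 < 514229, so the largest Fibonacci number not exceeding 441964 is 317811.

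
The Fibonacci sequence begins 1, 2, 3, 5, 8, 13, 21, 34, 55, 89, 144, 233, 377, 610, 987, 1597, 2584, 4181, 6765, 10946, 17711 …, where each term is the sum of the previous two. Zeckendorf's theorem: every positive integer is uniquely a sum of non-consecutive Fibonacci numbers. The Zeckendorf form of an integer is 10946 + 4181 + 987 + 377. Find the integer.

10946 + 4181 + 987 + 377 = 16491.

16491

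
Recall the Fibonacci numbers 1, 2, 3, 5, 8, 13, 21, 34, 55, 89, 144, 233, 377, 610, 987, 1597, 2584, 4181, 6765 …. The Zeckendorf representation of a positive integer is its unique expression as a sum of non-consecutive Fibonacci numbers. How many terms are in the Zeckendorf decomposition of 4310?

take 4181 (≤ 4310); 4310 − 4181 = 129
take 89 (≤ 129); 129 − 89 = 40
take 34 (≤ 40); 40 − 34 = 6
take 5 (≤ 6); 6 − 5 = 1
take 1 (≤ 1); 1 − 1 = 0
4310 = 4181 + 89 + 34 + 5 + 1, which has 5 terms.

5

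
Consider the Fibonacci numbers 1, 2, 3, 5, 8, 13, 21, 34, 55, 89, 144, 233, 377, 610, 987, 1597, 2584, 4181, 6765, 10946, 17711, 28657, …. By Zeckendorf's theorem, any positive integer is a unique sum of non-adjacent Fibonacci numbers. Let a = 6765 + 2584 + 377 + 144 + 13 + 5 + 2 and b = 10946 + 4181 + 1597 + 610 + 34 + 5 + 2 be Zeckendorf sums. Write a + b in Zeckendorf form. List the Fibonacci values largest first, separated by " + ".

The two numbers are 9890 and 17375, so their sum is 27265.
subtract 17711 from 27265: 9554 remains
subtract 6765 from 9554: 2789 remains
subtract 2584 from 2789: 205 remains
subtract 144 from 205: 61 remains
subtract 55 from 61: 6 remains
subtract 5 from 6: 1 remains
subtract 1 from 1: 0 remains

17711 + 6765 + 2584 + 144 + 55 + 5 + 1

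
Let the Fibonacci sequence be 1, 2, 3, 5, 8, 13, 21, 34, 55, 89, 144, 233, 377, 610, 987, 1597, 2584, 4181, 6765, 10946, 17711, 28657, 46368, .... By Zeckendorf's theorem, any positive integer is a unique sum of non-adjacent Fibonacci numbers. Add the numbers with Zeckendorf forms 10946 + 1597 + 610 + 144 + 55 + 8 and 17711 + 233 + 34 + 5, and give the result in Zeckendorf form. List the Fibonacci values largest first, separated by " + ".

The two numbers are 13360 and 17983, so their sum is 31343.
largest Fibonacci ≤ 31343 is 28657; 31343 − 28657 = 2686
largest Fibonacci ≤ 2686 is 2584; 2686 − 2584 = 102
largest Fibonacci ≤ 102 is 89; 102 − 89 = 13
largest Fibonacci ≤ 13 is 13; 13 − 13 = 0

28657 + 2584 + 89 + 13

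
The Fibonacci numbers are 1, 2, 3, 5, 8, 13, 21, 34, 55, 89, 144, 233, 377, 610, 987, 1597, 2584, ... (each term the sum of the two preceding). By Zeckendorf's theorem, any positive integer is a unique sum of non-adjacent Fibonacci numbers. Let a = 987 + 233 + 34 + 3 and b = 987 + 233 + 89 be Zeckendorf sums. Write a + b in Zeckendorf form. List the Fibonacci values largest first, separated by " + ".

1597 + 610 + 233 + 89 + 34 + 3

The two numbers are 1257 and 1309, so their sum is 2566.
1597 ≤ 2566 < 2584, so take 1597; remainder 969
610 ≤ 969 < 987, so take 610; remainder 359
233 ≤ 359 < 377, so take 233; remainder 126
89 ≤ 126 < 144, so take 89; remainder 37
34 ≤ 37 < 55, so take 34; remainder 3
3 ≤ 3 < 5, so take 3; remainder 0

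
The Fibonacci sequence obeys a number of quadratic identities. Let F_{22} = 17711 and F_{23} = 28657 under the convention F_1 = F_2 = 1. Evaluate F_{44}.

By the doubling identity F_{2k} = F_k(2F_{k+1} − F_k): F_{44} = 17711·(2·28657 − 17711) = 17711·39603 = 701408733.

701408733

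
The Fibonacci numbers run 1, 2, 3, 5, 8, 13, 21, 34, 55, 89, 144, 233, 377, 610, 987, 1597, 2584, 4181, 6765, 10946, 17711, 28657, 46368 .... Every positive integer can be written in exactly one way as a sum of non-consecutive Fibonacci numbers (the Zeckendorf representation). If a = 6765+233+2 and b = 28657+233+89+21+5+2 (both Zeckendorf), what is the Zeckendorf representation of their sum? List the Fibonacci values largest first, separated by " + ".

28657 + 6765 + 377 + 144 + 55 + 8 + 1

The two numbers are 7000 and 29007, so their sum is 36007.
28657 ≤ 36007 < 46368, so take 28657; remainder 7350
6765 ≤ 7350 < 10946, so take 6765; remainder 585
377 ≤ 585 < 610, so take 377; remainder 208
144 ≤ 208 < 233, so take 144; remainder 64
55 ≤ 64 < 89, so take 55; remainder 9
8 ≤ 9 < 13, so take 8; remainder 1
1 ≤ 1 < 2, so take 1; remainder 0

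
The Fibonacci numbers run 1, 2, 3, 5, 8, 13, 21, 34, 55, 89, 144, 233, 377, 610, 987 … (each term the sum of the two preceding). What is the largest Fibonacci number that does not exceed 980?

610

610 ≤ 980 < 987, so the largest Fibonacci number not exceeding 980 is 610.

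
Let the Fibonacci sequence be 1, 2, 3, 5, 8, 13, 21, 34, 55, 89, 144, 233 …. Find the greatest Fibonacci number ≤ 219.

144

144 ≤ 219 < 233, so the largest Fibonacci number not exceeding 219 is 144.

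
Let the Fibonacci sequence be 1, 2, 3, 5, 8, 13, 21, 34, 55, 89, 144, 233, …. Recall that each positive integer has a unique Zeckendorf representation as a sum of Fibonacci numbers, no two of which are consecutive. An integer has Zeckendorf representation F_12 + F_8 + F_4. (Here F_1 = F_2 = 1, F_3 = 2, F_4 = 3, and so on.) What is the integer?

168

F_12 + F_8 + F_4 = 144 + 21 + 3 = 168.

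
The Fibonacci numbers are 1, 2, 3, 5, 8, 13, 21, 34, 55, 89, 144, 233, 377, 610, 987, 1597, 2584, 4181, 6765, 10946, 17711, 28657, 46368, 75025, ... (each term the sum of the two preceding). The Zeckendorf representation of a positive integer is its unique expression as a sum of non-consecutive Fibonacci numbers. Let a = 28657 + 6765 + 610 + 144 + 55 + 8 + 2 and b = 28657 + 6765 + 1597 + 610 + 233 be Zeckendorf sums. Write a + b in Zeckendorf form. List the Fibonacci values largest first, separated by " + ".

46368 + 17711 + 6765 + 2584 + 610 + 55 + 8 + 2

The two numbers are 36241 and 37862, so their sum is 74103.
Greedily peel off the largest Fibonacci term at each step:
46368 ≤ 74103 < 75025, so take 46368; remainder 27735
17711 ≤ 27735 < 28657, so take 17711; remainder 10024
6765 ≤ 10024 < 10946, so take 6765; remainder 3259
2584 ≤ 3259 < 4181, so take 2584; remainder 675
610 ≤ 675 < 987, so take 610; remainder 65
55 ≤ 65 < 89, so take 55; remainder 10
8 ≤ 10 < 13, so take 8; remainder 2
2 ≤ 2 < 3, so take 2; remainder 0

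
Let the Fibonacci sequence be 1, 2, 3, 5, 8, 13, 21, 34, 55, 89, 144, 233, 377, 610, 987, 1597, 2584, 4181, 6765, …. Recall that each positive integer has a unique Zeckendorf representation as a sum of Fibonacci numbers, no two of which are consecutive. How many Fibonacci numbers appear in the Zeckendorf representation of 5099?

7

5099: greatest Fibonacci not exceeding it is 4181, leaving 918
918: greatest Fibonacci not exceeding it is 610, leaving 308
308: greatest Fibonacci not exceeding it is 233, leaving 75
75: greatest Fibonacci not exceeding it is 55, leaving 20
20: greatest Fibonacci not exceeding it is 13, leaving 7
7: greatest Fibonacci not exceeding it is 5, leaving 2
2: greatest Fibonacci not exceeding it is 2, leaving 0
5099 = 4181 + 610 + 233 + 55 + 13 + 5 + 2, which has 7 terms.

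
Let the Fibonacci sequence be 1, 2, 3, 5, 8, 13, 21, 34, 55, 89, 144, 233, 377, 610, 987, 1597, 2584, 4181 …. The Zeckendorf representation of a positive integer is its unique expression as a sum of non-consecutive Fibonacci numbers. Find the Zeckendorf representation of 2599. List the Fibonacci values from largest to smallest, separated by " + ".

Repeatedly subtract the largest Fibonacci number that fits:
subtract 2584 from 2599: 15 remains
subtract 13 from 15: 2 remains
subtract 2 from 2: 0 remains
So 2599 = 2584 + 13 + 2, with no two terms consecutive in the sequence.

2584 + 13 + 2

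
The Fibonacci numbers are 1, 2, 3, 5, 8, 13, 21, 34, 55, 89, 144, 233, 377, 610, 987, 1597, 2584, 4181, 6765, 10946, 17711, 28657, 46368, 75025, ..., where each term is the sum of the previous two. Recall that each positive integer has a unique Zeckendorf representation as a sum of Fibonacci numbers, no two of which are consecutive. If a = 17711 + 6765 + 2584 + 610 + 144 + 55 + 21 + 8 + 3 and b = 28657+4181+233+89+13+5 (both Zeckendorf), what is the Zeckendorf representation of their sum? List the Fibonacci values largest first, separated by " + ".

The two numbers are 27901 and 33178, so their sum is 61079.
61079: greatest Fibonacci not exceeding it is 46368, leaving 14711
14711: greatest Fibonacci not exceeding it is 10946, leaving 3765
3765: greatest Fibonacci not exceeding it is 2584, leaving 1181
1181: greatest Fibonacci not exceeding it is 987, leaving 194
194: greatest Fibonacci not exceeding it is 144, leaving 50
50: greatest Fibonacci not exceeding it is 34, leaving 16
16: greatest Fibonacci not exceeding it is 13, leaving 3
3: greatest Fibonacci not exceeding it is 3, leaving 0

46368 + 10946 + 2584 + 987 + 144 + 34 + 13 + 3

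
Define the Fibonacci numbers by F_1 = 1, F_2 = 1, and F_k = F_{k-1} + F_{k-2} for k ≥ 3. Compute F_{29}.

Iterating the recurrence up to F_{21} = 10946 and F_{20} = 6765:
F_{22} = F_{21} + F_{20} = 10946 + 6765 = 17711
F_{23} = F_{22} + F_{21} = 17711 + 10946 = 28657
F_{24} = F_{23} + F_{22} = 28657 + 17711 = 46368
F_{25} = F_{24} + F_{23} = 46368 + 28657 = 75025
F_{26} = F_{25} + F_{24} = 75025 + 46368 = 121393
F_{27} = F_{26} + F_{25} = 121393 + 75025 = 196418
F_{28} = F_{27} + F_{26} = 196418 + 121393 = 317811
F_{29} = F_{28} + F_{27} = 317811 + 196418 = 514229

514229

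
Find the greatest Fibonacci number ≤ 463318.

317811

317811 ≤ 463318 < 514229, so the largest Fibonacci number not exceeding 463318 is 317811.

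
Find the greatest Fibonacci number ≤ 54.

34 ≤ 54 < 55, so the largest Fibonacci number not exceeding 54 is 34.

34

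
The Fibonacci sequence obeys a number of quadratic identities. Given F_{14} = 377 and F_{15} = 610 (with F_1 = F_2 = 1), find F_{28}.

317811

By the doubling identity F_{2k} = F_k(2F_{k+1} − F_k): F_{28} = 377·(2·610 − 377) = 377·843 = 317811.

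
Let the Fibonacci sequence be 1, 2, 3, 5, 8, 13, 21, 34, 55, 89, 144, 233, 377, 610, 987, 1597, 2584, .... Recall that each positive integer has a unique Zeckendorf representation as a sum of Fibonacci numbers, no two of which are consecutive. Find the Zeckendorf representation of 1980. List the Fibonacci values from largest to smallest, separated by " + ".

Greedily peel off the largest Fibonacci term at each step:
largest Fibonacci ≤ 1980 is 1597; 1980 − 1597 = 383
largest Fibonacci ≤ 383 is 377; 383 − 377 = 6
largest Fibonacci ≤ 6 is 5; 6 − 5 = 1
largest Fibonacci ≤ 1 is 1; 1 − 1 = 0
So 1980 = 1597 + 377 + 5 + 1, with no two terms consecutive in the sequence.

1597 + 377 + 5 + 1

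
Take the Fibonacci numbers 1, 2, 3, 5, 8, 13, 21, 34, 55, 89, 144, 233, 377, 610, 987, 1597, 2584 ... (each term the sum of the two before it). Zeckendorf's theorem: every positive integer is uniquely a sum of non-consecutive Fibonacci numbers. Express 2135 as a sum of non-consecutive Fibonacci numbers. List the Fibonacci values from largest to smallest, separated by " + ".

Greedy algorithm:
2135: greatest Fibonacci not exceeding it is 1597, leaving 538
538: greatest Fibonacci not exceeding it is 377, leaving 161
161: greatest Fibonacci not exceeding it is 144, leaving 17
17: greatest Fibonacci not exceeding it is 13, leaving 4
4: greatest Fibonacci not exceeding it is 3, leaving 1
1: greatest Fibonacci not exceeding it is 1, leaving 0
So 2135 = 1597 + 377 + 144 + 13 + 3 + 1, with no two terms consecutive in the sequence.

1597 + 377 + 144 + 13 + 3 + 1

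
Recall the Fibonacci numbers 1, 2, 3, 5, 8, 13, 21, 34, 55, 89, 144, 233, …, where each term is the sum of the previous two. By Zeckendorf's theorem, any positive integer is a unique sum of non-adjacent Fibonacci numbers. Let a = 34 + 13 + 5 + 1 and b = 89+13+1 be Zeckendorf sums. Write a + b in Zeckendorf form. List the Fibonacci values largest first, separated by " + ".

144 + 8 + 3 + 1

The two numbers are 53 and 103, so their sum is 156.
156 − 144 = 12
12 − 8 = 4
4 − 3 = 1
1 − 1 = 0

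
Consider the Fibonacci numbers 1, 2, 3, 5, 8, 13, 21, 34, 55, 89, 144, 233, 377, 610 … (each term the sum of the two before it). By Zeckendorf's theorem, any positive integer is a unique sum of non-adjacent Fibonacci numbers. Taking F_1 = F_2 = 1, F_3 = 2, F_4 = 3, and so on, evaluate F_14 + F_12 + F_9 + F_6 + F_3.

F_14 + F_12 + F_9 + F_6 + F_3 = 377 + 144 + 34 + 8 + 2 = 565.

565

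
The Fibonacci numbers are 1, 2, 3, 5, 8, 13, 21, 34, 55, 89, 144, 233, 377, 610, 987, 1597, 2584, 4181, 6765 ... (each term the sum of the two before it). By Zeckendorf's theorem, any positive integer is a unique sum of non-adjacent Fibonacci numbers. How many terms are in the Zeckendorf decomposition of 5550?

4

largest Fibonacci ≤ 5550 is 4181; 5550 − 4181 = 1369
largest Fibonacci ≤ 1369 is 987; 1369 − 987 = 382
largest Fibonacci ≤ 382 is 377; 382 − 377 = 5
largest Fibonacci ≤ 5 is 5; 5 − 5 = 0
5550 = 4181 + 987 + 377 + 5, which has 4 terms.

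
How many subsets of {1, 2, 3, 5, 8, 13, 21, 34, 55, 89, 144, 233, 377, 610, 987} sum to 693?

Each representation comes from the Zeckendorf form by replacing some F_k with F_{k−1} + F_{k−2} where possible.
693 = 610+55+21+5+2 = 610+55+13+8+5+2 = 377+233+55+21+5+2 = … (6 more), for 9 in all.

9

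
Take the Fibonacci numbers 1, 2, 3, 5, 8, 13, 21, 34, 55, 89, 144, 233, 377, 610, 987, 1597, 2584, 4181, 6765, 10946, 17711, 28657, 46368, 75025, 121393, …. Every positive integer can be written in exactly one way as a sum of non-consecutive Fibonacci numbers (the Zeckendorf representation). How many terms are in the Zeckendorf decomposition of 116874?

Greedily peel off the largest Fibonacci term at each step:
subtract 75025 from 116874: 41849 remains
subtract 28657 from 41849: 13192 remains
subtract 10946 from 13192: 2246 remains
subtract 1597 from 2246: 649 remains
subtract 610 from 649: 39 remains
subtract 34 from 39: 5 remains
subtract 5 from 5: 0 remains
116874 = 75025 + 28657 + 10946 + 1597 + 610 + 34 + 5, which has 7 terms.

7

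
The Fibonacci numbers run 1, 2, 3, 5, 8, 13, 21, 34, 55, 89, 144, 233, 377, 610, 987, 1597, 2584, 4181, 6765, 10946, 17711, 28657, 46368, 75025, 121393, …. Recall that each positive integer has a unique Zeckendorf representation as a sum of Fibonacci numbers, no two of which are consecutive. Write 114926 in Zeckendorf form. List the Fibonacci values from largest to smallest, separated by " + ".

114926 − 75025 = 39901
39901 − 28657 = 11244
11244 − 10946 = 298
298 − 233 = 65
65 − 55 = 10
10 − 8 = 2
2 − 2 = 0
So 114926 = 75025 + 28657 + 10946 + 233 + 55 + 8 + 2, with no two terms consecutive in the sequence.

75025 + 28657 + 10946 + 233 + 55 + 8 + 2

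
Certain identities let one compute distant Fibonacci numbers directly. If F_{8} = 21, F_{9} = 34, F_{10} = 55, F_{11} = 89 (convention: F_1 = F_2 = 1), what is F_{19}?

By the addition formula F_{m+n} = F_m F_{n+1} + F_{m−1} F_n with m=9, n=10: F_{19} = 34·89 + 21·55 = 3026 + 1155 = 4181.

4181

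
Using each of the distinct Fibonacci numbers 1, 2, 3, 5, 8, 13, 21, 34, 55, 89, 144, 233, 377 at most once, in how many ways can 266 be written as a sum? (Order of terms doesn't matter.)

3

Starting from the Zeckendorf form and repeatedly splitting a term F_k into F_{k−1} + F_{k−2} (when neither is already used) reaches every representation.
266 = 233+21+8+3+1 = 144+89+21+8+3+1 = 144+55+34+21+8+3+1 — 3 representations.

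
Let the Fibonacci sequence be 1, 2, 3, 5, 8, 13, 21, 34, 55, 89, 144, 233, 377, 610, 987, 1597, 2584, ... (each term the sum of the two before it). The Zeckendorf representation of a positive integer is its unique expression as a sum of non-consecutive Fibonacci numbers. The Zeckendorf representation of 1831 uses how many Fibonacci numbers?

Repeatedly subtract the largest Fibonacci number that fits:
1831: greatest Fibonacci not exceeding it is 1597, leaving 234
234: greatest Fibonacci not exceeding it is 233, leaving 1
1: greatest Fibonacci not exceeding it is 1, leaving 0
1831 = 1597 + 233 + 1, which has 3 terms.

3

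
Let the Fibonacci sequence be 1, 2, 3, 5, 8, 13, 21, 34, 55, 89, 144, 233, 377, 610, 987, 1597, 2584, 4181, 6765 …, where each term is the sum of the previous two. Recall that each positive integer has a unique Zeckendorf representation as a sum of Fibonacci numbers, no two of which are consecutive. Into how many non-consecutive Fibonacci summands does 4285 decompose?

4

Greedily peel off the largest Fibonacci term at each step:
largest Fibonacci ≤ 4285 is 4181; 4285 − 4181 = 104
largest Fibonacci ≤ 104 is 89; 104 − 89 = 15
largest Fibonacci ≤ 15 is 13; 15 − 13 = 2
largest Fibonacci ≤ 2 is 2; 2 − 2 = 0
4285 = 4181 + 89 + 13 + 2, which has 4 terms.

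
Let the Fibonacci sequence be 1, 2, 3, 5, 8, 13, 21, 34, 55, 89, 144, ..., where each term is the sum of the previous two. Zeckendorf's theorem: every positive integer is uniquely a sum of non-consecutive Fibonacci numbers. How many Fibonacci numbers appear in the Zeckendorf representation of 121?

Greedily peel off the largest Fibonacci term at each step:
89 ≤ 121 < 144, so take 89; remainder 32
21 ≤ 32 < 34, so take 21; remainder 11
8 ≤ 11 < 13, so take 8; remainder 3
3 ≤ 3 < 5, so take 3; remainder 0
121 = 89 + 21 + 8 + 3, which has 4 terms.

4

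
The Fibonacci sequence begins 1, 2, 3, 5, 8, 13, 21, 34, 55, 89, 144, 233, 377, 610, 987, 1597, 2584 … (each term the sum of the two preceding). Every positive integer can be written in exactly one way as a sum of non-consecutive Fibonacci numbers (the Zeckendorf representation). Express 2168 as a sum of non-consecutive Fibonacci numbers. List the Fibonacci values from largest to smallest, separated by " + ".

subtract 1597 from 2168: 571 remains
subtract 377 from 571: 194 remains
subtract 144 from 194: 50 remains
subtract 34 from 50: 16 remains
subtract 13 from 16: 3 remains
subtract 3 from 3: 0 remains
So 2168 = 1597 + 377 + 144 + 34 + 13 + 3, with no two terms consecutive in the sequence.

1597 + 377 + 144 + 34 + 13 + 3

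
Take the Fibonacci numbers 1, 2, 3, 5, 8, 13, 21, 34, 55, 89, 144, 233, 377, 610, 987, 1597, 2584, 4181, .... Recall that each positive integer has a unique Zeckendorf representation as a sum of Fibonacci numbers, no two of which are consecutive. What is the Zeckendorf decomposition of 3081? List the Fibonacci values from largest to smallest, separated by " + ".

Greedy algorithm:
take 2584 (≤ 3081); 3081 − 2584 = 497
take 377 (≤ 497); 497 − 377 = 120
take 89 (≤ 120); 120 − 89 = 31
take 21 (≤ 31); 31 − 21 = 10
take 8 (≤ 10); 10 − 8 = 2
take 2 (≤ 2); 2 − 2 = 0
So 3081 = 2584 + 377 + 89 + 21 + 8 + 2, with no two terms consecutive in the sequence.

2584 + 377 + 89 + 21 + 8 + 2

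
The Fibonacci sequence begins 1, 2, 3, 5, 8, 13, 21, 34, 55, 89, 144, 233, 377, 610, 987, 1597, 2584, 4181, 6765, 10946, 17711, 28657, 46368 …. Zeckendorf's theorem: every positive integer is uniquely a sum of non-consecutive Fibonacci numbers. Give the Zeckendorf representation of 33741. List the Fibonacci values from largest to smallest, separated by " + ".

Greedy algorithm:
take 28657 (≤ 33741); 33741 − 28657 = 5084
take 4181 (≤ 5084); 5084 − 4181 = 903
take 610 (≤ 903); 903 − 610 = 293
take 233 (≤ 293); 293 − 233 = 60
take 55 (≤ 60); 60 − 55 = 5
take 5 (≤ 5); 5 − 5 = 0
So 33741 = 28657 + 4181 + 610 + 233 + 55 + 5, with no two terms consecutive in the sequence.

28657 + 4181 + 610 + 233 + 55 + 5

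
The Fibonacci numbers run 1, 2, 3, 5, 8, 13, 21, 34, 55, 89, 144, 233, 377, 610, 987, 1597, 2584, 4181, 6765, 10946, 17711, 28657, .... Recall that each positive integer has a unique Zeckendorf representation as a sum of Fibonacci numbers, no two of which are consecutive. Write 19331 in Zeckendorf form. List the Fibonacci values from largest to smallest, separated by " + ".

largest Fibonacci ≤ 19331 is 17711; 19331 − 17711 = 1620
largest Fibonacci ≤ 1620 is 1597; 1620 − 1597 = 23
largest Fibonacci ≤ 23 is 21; 23 − 21 = 2
largest Fibonacci ≤ 2 is 2; 2 − 2 = 0
So 19331 = 17711 + 1597 + 21 + 2, with no two terms consecutive in the sequence.

17711 + 1597 + 21 + 2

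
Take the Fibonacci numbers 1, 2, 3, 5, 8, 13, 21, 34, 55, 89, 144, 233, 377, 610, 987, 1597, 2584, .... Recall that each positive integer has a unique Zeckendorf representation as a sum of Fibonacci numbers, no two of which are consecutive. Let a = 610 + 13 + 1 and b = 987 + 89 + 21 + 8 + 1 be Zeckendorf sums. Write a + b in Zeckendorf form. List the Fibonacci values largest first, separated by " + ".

The two numbers are 624 and 1106, so their sum is 1730.
Greedy algorithm:
1597 ≤ 1730 < 2584, so take 1597; remainder 133
89 ≤ 133 < 144, so take 89; remainder 44
34 ≤ 44 < 55, so take 34; remainder 10
8 ≤ 10 < 13, so take 8; remainder 2
2 ≤ 2 < 3, so take 2; remainder 0

1597 + 89 + 34 + 8 + 2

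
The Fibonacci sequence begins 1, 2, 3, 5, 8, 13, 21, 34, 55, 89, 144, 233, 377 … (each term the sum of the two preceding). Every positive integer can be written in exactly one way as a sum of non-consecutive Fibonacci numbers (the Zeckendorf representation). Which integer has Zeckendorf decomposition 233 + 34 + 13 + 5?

233 + 34 + 13 + 5 = 285.

285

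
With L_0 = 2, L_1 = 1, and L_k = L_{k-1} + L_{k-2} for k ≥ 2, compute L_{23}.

Iterating the recurrence up to L_{18} = 5778 and L_{17} = 3571:
L_{19} = L_{18} + L_{17} = 5778 + 3571 = 9349
L_{20} = L_{19} + L_{18} = 9349 + 5778 = 15127
L_{21} = L_{20} + L_{19} = 15127 + 9349 = 24476
L_{22} = L_{21} + L_{20} = 24476 + 15127 = 39603
L_{23} = L_{22} + L_{21} = 39603 + 24476 = 64079

64079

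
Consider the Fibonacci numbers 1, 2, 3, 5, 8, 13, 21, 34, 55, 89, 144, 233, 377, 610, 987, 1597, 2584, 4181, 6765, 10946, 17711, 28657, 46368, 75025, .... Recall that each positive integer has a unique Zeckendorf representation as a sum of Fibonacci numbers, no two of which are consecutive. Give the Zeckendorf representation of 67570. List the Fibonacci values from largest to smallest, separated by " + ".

46368 + 17711 + 2584 + 610 + 233 + 55 + 8 + 1

Repeatedly subtract the largest Fibonacci number that fits:
67570: greatest Fibonacci not exceeding it is 46368, leaving 21202
21202: greatest Fibonacci not exceeding it is 17711, leaving 3491
3491: greatest Fibonacci not exceeding it is 2584, leaving 907
907: greatest Fibonacci not exceeding it is 610, leaving 297
297: greatest Fibonacci not exceeding it is 233, leaving 64
64: greatest Fibonacci not exceeding it is 55, leaving 9
9: greatest Fibonacci not exceeding it is 8, leaving 1
1: greatest Fibonacci not exceeding it is 1, leaving 0
So 67570 = 46368 + 17711 + 2584 + 610 + 233 + 55 + 8 + 1, with no two terms consecutive in the sequence.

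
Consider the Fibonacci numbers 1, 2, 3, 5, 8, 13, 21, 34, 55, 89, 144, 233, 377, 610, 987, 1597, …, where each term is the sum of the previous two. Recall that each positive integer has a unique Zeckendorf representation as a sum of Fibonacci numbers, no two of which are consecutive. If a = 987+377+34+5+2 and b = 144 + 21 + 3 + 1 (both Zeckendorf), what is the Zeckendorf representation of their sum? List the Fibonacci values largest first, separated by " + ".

The two numbers are 1405 and 169, so their sum is 1574.
Repeatedly subtract the largest Fibonacci number that fits:
1574 − 987 = 587
587 − 377 = 210
210 − 144 = 66
66 − 55 = 11
11 − 8 = 3
3 − 3 = 0

987 + 377 + 144 + 55 + 8 + 3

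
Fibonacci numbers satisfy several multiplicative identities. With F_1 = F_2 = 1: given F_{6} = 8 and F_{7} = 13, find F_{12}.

By the doubling identity F_{2k} = F_k(2F_{k+1} − F_k): F_{12} = 8·(2·13 − 8) = 8·18 = 144.

144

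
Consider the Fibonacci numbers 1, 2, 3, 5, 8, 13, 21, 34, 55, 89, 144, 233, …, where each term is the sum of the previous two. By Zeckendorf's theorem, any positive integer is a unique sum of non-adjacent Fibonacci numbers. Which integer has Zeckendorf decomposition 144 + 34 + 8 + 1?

144 + 34 + 8 + 1 = 187.

187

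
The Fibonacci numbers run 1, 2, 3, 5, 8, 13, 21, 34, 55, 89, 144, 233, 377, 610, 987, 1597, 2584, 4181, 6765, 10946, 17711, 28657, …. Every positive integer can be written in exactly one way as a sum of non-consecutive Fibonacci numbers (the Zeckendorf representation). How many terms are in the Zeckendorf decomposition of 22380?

Repeatedly subtract the largest Fibonacci number that fits:
largest Fibonacci ≤ 22380 is 17711; 22380 − 17711 = 4669
largest Fibonacci ≤ 4669 is 4181; 4669 − 4181 = 488
largest Fibonacci ≤ 488 is 377; 488 − 377 = 111
largest Fibonacci ≤ 111 is 89; 111 − 89 = 22
largest Fibonacci ≤ 22 is 21; 22 − 21 = 1
largest Fibonacci ≤ 1 is 1; 1 − 1 = 0
22380 = 17711 + 4181 + 377 + 89 + 21 + 1, which has 6 terms.

6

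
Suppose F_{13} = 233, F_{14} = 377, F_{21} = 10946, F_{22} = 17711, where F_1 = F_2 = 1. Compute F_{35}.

9227465

By the addition formula F_{m+n} = F_m F_{n+1} + F_{m−1} F_n with m=14, n=21: F_{35} = 377·17711 + 233·10946 = 6677047 + 2550418 = 9227465.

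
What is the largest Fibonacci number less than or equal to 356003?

317811

317811 ≤ 356003 < 514229, so the largest Fibonacci number not exceeding 356003 is 317811.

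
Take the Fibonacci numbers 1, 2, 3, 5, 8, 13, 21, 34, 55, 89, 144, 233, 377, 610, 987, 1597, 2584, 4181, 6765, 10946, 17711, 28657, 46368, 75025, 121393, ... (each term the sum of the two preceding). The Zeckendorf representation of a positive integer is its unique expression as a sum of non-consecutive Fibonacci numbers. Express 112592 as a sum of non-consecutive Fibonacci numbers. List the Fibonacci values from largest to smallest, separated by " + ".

75025 + 28657 + 6765 + 1597 + 377 + 144 + 21 + 5 + 1

take 75025 (≤ 112592); 112592 − 75025 = 37567
take 28657 (≤ 37567); 37567 − 28657 = 8910
take 6765 (≤ 8910); 8910 − 6765 = 2145
take 1597 (≤ 2145); 2145 − 1597 = 548
take 377 (≤ 548); 548 − 377 = 171
take 144 (≤ 171); 171 − 144 = 27
take 21 (≤ 27); 27 − 21 = 6
take 5 (≤ 6); 6 − 5 = 1
take 1 (≤ 1); 1 − 1 = 0
So 112592 = 75025 + 28657 + 6765 + 1597 + 377 + 144 + 21 + 5 + 1, with no two terms consecutive in the sequence.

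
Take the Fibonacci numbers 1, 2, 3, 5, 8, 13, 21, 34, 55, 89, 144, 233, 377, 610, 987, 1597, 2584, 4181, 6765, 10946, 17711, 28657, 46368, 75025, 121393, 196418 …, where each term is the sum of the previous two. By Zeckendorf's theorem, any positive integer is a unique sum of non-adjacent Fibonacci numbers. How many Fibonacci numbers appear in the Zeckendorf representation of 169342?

Repeatedly subtract the largest Fibonacci number that fits:
169342 − 121393 = 47949
47949 − 46368 = 1581
1581 − 987 = 594
594 − 377 = 217
217 − 144 = 73
73 − 55 = 18
18 − 13 = 5
5 − 5 = 0
169342 = 121393 + 46368 + 987 + 377 + 144 + 55 + 13 + 5, which has 8 terms.

8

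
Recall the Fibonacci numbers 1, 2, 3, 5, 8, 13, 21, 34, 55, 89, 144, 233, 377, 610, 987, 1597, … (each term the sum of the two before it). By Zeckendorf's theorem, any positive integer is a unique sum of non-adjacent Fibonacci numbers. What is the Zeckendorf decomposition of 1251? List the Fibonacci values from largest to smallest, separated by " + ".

987 + 233 + 21 + 8 + 2

987 ≤ 1251 < 1597, so take 987; remainder 264
233 ≤ 264 < 377, so take 233; remainder 31
21 ≤ 31 < 34, so take 21; remainder 10
8 ≤ 10 < 13, so take 8; remainder 2
2 ≤ 2 < 3, so take 2; remainder 0
So 1251 = 987 + 233 + 21 + 8 + 2, with no two terms consecutive in the sequence.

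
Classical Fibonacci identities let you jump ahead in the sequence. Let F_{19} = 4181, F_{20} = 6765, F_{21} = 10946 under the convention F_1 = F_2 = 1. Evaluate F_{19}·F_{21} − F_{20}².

4181·10946 − 6765² = 45765226 − 45765225 = 1. (Cassini's identity: F_{k−1}F_{k+1} − F_k² = (−1)^k.)

1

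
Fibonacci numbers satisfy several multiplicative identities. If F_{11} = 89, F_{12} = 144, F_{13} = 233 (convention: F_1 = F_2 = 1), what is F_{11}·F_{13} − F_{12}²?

1

89·233 − 144² = 20737 − 20736 = 1. (Cassini's identity: F_{k−1}F_{k+1} − F_k² = (−1)^k.)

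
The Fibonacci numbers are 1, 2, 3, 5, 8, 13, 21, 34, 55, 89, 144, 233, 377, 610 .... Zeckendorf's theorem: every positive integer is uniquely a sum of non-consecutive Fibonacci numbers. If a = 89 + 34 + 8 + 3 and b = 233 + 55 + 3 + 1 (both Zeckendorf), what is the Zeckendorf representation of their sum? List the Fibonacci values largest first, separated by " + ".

The two numbers are 134 and 292, so their sum is 426.
Greedily peel off the largest Fibonacci term at each step:
take 377 (≤ 426); 426 − 377 = 49
take 34 (≤ 49); 49 − 34 = 15
take 13 (≤ 15); 15 − 13 = 2
take 2 (≤ 2); 2 − 2 = 0

377 + 34 + 13 + 2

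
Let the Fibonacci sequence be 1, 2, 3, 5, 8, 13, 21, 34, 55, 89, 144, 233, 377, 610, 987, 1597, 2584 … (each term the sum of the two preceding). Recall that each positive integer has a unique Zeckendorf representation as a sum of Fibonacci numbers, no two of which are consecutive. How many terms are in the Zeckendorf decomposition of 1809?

4

Greedily peel off the largest Fibonacci term at each step:
largest Fibonacci ≤ 1809 is 1597; 1809 − 1597 = 212
largest Fibonacci ≤ 212 is 144; 212 − 144 = 68
largest Fibonacci ≤ 68 is 55; 68 − 55 = 13
largest Fibonacci ≤ 13 is 13; 13 − 13 = 0
1809 = 1597 + 144 + 55 + 13, which has 4 terms.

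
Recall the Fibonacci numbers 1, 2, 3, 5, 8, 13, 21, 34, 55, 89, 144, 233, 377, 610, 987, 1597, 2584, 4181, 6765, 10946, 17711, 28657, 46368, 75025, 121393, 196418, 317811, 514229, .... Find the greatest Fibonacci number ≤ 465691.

317811

317811 ≤ 465691 < 514229, so the largest Fibonacci number not exceeding 465691 is 317811.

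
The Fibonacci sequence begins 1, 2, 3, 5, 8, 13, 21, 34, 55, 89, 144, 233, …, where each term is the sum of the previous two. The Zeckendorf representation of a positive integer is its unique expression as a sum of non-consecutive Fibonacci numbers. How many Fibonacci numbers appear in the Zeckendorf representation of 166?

3

Greedy algorithm:
largest Fibonacci ≤ 166 is 144; 166 − 144 = 22
largest Fibonacci ≤ 22 is 21; 22 − 21 = 1
largest Fibonacci ≤ 1 is 1; 1 − 1 = 0
166 = 144 + 21 + 1, which has 3 terms.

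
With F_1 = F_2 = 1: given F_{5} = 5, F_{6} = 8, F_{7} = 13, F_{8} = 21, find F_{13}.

By the addition formula F_{m+n} = F_m F_{n+1} + F_{m−1} F_n with m=8, n=5: F_{13} = 21·8 + 13·5 = 168 + 65 = 233.

233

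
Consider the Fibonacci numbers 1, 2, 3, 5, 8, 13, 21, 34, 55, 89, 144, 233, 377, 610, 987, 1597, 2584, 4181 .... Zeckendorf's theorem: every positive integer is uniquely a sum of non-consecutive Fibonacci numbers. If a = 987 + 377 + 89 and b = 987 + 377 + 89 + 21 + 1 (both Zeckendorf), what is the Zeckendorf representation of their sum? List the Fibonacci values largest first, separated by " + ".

2584 + 233 + 89 + 21 + 1

The two numbers are 1453 and 1475, so their sum is 2928.
take 2584 (≤ 2928); 2928 − 2584 = 344
take 233 (≤ 344); 344 − 233 = 111
take 89 (≤ 111); 111 − 89 = 22
take 21 (≤ 22); 22 − 21 = 1
take 1 (≤ 1); 1 − 1 = 0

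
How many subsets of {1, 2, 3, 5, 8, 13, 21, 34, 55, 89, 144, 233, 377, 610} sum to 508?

18

508 = 377+89+34+8 = 377+89+34+5+3 = 377+89+21+13+8 = 233+144+89+34+8 = … (14 more), for 18 in all.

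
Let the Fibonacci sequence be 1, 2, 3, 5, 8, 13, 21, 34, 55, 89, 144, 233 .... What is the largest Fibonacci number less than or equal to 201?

144 ≤ 201 < 233, so the largest Fibonacci number not exceeding 201 is 144.

144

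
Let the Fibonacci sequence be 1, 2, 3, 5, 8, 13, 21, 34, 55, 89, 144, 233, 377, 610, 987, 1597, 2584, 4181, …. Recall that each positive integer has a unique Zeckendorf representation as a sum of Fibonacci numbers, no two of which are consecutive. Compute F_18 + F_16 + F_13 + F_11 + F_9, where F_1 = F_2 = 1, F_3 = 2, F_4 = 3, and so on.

F_18 + F_16 + F_13 + F_11 + F_9 = 2584 + 987 + 233 + 89 + 34 = 3927.

3927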